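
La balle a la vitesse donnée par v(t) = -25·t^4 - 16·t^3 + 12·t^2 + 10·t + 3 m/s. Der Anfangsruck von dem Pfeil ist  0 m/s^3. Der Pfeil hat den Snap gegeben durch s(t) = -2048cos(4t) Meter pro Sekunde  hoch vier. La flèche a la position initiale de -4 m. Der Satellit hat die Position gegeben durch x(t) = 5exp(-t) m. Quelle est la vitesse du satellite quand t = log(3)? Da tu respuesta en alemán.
Um dies zu lösen, müssen wir 1 Ableitung unserer Gleichung für die Position x(t) = 5·exp(-t) nehmen. Mit d/dt von x(t) finden wir v(t) = -5·exp(-t). Wir haben die Geschwindigkeit v(t) = -5·exp(-t). Durch Einsetzen von t = log(3): v(log(3)) = -5/3.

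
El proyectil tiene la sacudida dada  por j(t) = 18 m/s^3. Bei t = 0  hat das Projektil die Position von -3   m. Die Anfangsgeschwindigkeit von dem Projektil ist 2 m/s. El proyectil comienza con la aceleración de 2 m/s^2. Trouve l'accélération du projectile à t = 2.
Nous devons intégrer notre équation du jerk j(t) = 18 1 fois. En intégrant le jerk et en utilisant la condition initiale a(0) = 2, nous obtenons a(t) = 18·t + 2. Nous avons l'accélération a(t) = 18·t + 2. En substituant t = 2: a(2) = 38.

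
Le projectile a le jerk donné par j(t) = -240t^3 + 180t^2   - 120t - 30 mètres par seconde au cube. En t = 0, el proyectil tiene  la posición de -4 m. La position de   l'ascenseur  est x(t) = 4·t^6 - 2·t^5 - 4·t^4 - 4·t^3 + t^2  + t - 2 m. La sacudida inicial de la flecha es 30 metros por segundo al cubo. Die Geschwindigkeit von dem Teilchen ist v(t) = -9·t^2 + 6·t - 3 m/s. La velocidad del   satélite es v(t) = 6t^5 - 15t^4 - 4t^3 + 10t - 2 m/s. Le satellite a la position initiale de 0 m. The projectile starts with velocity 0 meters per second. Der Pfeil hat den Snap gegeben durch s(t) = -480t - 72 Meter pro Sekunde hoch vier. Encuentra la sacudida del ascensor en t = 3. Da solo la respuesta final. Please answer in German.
Bei t = 3, j = 11568.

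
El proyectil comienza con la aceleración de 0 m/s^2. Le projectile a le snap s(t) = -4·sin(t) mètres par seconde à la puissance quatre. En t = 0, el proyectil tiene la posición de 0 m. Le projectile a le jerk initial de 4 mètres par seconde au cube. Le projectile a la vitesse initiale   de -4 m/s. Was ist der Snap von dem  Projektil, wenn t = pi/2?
Mit s(t) = -4·sin(t) und Einsetzen von t = pi/2, finden wir s = -4.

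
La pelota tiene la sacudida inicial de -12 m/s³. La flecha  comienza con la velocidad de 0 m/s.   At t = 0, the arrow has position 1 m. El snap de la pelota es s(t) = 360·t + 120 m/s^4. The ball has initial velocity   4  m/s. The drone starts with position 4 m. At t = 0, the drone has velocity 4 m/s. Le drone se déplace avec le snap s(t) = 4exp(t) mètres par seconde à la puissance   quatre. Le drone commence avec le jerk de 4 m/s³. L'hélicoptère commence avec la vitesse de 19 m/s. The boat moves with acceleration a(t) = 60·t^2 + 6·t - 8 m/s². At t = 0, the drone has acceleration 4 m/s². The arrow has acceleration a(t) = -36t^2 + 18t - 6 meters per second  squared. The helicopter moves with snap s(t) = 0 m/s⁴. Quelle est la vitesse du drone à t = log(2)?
Pour résoudre ceci, nous devons prendre 3 primitives de notre équation du snap s(t) = 4·exp(t). En intégrant le snap et en utilisant la condition initiale j(0) = 4, nous obtenons j(t) = 4·exp(t). En prenant ∫j(t)dt et en appliquant a(0) = 4, nous trouvons a(t) = 4·exp(t). L'intégrale de l'accélération est la vitesse. En utilisant v(0) = 4, nous obtenons v(t) = 4·exp(t). Nous avons la vitesse v(t) = 4·exp(t). En substituant t = log(2): v(log(2)) = 8.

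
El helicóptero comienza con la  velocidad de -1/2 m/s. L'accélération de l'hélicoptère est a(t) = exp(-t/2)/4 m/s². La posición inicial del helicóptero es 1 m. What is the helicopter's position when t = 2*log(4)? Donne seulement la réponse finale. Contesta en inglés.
The answer is 1/4.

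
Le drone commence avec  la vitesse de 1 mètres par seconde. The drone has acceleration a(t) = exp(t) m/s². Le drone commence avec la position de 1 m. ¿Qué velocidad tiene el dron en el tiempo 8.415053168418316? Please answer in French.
Nous devons intégrer notre équation de l'accélération a(t) = exp(t) 1 fois. En intégrant l'accélération et en utilisant la condition initiale v(0) = 1, nous obtenons v(t) = exp(t). De l'équation de la vitesse v(t) = exp(t), nous substituons t = 8.415053168418316 pour obtenir v = 4514.51557808012.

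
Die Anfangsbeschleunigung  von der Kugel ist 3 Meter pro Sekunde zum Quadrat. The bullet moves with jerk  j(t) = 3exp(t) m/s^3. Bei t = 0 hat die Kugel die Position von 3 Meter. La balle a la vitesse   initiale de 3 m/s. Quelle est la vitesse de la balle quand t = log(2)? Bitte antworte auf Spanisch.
Para resolver esto, necesitamos tomar 2 integrales de nuestra ecuación de la sacudida j(t) = 3·exp(t). La antiderivada de la sacudida es la aceleración. Usando a(0) = 3, obtenemos a(t) = 3·exp(t). La integral de la aceleración es la velocidad. Usando v(0) = 3, obtenemos v(t) = 3·exp(t). Tenemos la velocidad v(t) = 3·exp(t). Sustituyendo t = log(2): v(log(2)) = 6.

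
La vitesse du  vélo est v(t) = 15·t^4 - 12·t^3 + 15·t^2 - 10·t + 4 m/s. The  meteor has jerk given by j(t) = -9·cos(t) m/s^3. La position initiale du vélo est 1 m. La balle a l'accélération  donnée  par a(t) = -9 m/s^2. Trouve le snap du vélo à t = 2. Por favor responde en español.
Debemos derivar nuestra ecuación de la velocidad v(t) = 15·t^4 - 12·t^3 + 15·t^2 - 10·t + 4 3 veces. Tomando d/dt de v(t), encontramos a(t) = 60·t^3 - 36·t^2 + 30·t - 10. Derivando la aceleración, obtenemos la sacudida: j(t) = 180·t^2 - 72·t + 30. Tomando d/dt de j(t), encontramos s(t) = 360·t - 72. Usando s(t) = 360·t - 72 y sustituyendo t = 2, encontramos s = 648.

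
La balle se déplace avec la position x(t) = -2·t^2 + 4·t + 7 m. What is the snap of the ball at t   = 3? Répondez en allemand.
Ausgehend von der Position x(t) = -2·t^2 + 4·t + 7, nehmen wir 4 Ableitungen. Durch Ableiten von der Position erhalten wir die Geschwindigkeit: v(t) = 4 - 4·t. Durch Ableiten von der Geschwindigkeit erhalten wir die Beschleunigung: a(t) = -4. Durch Ableiten von der Beschleunigung erhalten wir den Ruck: j(t) = 0. Durch Ableiten von dem Ruck erhalten wir den Snap: s(t) = 0. Mit s(t) = 0 und Einsetzen von t = 3, finden wir s = 0.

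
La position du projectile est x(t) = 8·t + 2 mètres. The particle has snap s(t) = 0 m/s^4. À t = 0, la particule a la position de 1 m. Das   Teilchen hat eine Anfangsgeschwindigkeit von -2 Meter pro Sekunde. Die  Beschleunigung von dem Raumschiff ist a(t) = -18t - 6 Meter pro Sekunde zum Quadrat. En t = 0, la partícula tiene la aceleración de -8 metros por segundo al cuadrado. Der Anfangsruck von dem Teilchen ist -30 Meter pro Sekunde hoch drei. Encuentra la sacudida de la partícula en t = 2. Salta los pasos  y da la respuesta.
j(2) = -30.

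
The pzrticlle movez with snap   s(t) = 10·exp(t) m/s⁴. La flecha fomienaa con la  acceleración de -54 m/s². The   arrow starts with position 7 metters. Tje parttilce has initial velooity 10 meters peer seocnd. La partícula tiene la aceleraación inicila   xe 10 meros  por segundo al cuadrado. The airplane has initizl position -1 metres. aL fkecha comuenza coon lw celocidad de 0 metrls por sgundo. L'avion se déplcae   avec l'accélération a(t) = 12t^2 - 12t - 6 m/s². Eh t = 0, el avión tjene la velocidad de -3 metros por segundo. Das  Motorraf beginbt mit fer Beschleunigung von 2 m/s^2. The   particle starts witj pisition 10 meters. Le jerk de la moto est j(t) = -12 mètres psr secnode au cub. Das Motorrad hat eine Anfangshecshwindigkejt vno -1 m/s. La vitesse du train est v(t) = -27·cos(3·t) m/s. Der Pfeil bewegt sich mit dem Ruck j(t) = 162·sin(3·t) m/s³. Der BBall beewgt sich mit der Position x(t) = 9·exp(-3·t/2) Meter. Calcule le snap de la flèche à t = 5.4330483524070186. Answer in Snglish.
Starting from jerk j(t) = 162·sin(3·t), we take 1 derivative. The derivative of jerk gives snap: s(t) = 486·cos(3·t). We have snap s(t) = 486·cos(3·t). Substituting t = 5.4330483524070186: s(5.4330483524070186) = -403.517342389064.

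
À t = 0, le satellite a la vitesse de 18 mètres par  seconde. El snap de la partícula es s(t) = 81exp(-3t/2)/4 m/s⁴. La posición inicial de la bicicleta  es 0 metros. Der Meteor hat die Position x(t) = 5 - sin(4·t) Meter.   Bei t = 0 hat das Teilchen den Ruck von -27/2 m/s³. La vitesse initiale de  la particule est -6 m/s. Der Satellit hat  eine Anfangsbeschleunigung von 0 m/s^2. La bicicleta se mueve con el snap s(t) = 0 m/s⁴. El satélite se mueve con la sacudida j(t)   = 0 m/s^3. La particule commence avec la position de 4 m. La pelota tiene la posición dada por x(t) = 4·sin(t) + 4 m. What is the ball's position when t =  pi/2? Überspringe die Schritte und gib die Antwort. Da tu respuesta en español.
La respuesta es 8.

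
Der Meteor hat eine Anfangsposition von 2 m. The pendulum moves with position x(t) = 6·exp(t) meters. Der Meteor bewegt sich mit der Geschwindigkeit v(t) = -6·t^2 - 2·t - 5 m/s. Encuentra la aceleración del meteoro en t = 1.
Partiendo de la velocidad v(t) = -6·t^2 - 2·t - 5, tomamos 1 derivada. La derivada de la velocidad da la aceleración: a(t) = -12·t - 2. Tenemos la aceleración a(t) = -12·t - 2. Sustituyendo t = 1: a(1) = -14.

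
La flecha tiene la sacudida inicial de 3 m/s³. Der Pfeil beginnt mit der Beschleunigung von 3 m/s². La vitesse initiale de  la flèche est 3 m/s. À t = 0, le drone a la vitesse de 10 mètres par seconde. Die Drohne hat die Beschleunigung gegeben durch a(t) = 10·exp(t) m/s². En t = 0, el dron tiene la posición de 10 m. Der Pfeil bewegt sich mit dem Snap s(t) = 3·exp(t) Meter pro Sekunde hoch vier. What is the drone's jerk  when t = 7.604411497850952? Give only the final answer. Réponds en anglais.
j(7.604411497850952) = 20070.3040438291.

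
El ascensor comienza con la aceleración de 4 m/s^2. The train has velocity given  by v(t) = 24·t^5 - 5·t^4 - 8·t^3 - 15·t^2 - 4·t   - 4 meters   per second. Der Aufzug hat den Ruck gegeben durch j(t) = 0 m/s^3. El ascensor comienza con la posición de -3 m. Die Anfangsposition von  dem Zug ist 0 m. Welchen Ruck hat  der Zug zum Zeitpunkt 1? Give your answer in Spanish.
Para resolver esto, necesitamos tomar 2 derivadas de nuestra ecuación de la velocidad v(t) = 24·t^5 - 5·t^4 - 8·t^3 - 15·t^2 - 4·t - 4. La derivada de la velocidad da la aceleración: a(t) = 120·t^4 - 20·t^3 - 24·t^2 - 30·t - 4. Tomando d/dt de a(t), encontramos j(t) = 480·t^3 - 60·t^2 - 48·t - 30. De la ecuación de la sacudida j(t) = 480·t^3 - 60·t^2 - 48·t - 30, sustituimos t = 1 para obtener j = 342.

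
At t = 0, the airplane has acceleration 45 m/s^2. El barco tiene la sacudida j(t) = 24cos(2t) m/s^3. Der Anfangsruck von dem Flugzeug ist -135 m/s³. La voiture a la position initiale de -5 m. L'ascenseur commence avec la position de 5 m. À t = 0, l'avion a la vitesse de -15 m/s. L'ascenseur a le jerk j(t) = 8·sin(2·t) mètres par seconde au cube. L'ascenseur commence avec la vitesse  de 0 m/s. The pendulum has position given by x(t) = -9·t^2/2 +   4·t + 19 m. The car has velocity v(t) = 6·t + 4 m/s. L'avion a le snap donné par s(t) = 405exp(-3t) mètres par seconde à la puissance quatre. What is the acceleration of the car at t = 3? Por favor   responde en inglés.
We must differentiate our velocity equation v(t) = 6·t + 4 1 time. Taking d/dt of v(t), we find a(t) = 6. We have acceleration a(t) = 6. Substituting t = 3: a(3) = 6.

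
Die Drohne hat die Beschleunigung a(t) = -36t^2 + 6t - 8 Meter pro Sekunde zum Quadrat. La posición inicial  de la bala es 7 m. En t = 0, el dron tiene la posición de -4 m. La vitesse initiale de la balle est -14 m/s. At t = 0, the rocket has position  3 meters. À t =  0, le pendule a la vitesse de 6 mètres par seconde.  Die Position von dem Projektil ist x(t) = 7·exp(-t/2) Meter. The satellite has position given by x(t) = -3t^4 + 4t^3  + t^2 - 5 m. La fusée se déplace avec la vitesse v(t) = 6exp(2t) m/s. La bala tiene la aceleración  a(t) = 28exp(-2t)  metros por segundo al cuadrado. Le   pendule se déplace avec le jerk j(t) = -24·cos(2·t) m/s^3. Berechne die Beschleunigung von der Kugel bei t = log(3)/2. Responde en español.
Usando a(t) = 28·exp(-2·t) y sustituyendo t = log(3)/2, encontramos a = 28/3.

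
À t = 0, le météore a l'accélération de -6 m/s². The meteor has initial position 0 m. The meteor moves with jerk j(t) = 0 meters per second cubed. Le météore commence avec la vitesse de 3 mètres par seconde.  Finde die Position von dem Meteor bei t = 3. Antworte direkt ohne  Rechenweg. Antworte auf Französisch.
La réponse est -18.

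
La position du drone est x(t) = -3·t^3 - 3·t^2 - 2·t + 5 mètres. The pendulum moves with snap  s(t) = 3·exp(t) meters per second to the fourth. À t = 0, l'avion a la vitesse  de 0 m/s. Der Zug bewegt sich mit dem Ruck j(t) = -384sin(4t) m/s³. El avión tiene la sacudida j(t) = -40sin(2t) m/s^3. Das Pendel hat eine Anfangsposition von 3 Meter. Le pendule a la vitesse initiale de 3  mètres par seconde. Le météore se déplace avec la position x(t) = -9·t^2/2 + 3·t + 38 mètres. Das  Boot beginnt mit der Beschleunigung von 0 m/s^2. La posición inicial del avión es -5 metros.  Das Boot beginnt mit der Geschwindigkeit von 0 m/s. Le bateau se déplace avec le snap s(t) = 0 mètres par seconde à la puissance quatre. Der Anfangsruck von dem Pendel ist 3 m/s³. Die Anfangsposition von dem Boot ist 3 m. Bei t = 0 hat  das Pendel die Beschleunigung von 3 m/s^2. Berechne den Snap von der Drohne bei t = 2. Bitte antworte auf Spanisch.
Debemos derivar nuestra ecuación de la posición x(t) = -3·t^3 - 3·t^2 - 2·t + 5 4 veces. La derivada de la posición da la velocidad: v(t) = -9·t^2 - 6·t - 2. Derivando la velocidad, obtenemos la aceleración: a(t) = -18·t - 6. Derivando la aceleración, obtenemos la sacudida: j(t) = -18. Tomando d/dt de j(t), encontramos s(t) = 0. Tenemos el snap s(t) = 0. Sustituyendo t = 2: s(2) = 0.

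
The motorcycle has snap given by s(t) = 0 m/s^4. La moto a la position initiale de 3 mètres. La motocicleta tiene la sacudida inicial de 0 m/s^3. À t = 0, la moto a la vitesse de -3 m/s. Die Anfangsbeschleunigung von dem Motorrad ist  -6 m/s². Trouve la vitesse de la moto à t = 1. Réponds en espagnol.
Para resolver esto, necesitamos tomar 3 integrales de nuestra ecuación del snap s(t) = 0. Tomando ∫s(t)dt y aplicando j(0) = 0, encontramos j(t) = 0. Tomando ∫j(t)dt y aplicando a(0) = -6, encontramos a(t) = -6. La antiderivada de la aceleración es la velocidad. Usando v(0) = -3, obtenemos v(t) = -6·t - 3. Usando v(t) = -6·t - 3 y sustituyendo t = 1, encontramos v = -9.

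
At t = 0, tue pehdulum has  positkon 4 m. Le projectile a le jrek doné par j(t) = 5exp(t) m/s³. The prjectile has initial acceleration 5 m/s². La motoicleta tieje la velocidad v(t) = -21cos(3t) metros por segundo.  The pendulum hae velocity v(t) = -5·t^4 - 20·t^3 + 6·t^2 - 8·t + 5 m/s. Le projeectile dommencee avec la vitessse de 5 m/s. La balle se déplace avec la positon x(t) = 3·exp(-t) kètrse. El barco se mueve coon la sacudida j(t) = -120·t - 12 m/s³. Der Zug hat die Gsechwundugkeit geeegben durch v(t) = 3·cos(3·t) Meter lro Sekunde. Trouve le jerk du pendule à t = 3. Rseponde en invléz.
We must differentiate our velocity equation v(t) = -5·t^4 - 20·t^3 + 6·t^2 - 8·t + 5 2 times. The derivative of velocity gives acceleration: a(t) = -20·t^3 - 60·t^2 + 12·t - 8. The derivative of acceleration gives jerk: j(t) = -60·t^2 - 120·t + 12. From the given jerk equation j(t) = -60·t^2 - 120·t + 12, we substitute t = 3 to get j = -888.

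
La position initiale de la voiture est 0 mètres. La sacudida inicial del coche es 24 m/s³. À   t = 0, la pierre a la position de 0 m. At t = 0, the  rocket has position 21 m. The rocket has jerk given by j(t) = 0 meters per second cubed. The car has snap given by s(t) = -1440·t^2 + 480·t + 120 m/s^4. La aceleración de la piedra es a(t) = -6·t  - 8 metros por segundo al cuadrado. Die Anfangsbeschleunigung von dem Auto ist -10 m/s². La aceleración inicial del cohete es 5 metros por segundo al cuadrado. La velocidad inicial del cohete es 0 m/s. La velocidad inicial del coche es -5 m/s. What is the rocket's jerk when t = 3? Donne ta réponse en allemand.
Mit j(t) = 0 und Einsetzen von t = 3, finden wir j = 0.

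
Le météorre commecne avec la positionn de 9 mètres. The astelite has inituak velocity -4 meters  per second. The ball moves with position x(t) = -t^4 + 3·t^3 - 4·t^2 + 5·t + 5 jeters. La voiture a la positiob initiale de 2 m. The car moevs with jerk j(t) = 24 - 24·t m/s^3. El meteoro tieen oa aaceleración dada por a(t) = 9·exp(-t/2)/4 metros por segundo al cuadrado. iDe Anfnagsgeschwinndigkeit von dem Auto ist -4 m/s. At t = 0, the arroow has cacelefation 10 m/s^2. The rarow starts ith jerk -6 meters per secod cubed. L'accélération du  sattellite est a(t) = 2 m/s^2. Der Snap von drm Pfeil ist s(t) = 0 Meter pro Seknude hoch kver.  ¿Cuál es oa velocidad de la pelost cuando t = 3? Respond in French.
En partant de la position x(t) = -t^4 + 3·t^3 - 4·t^2 + 5·t + 5, nous prenons 1 dérivée. La dérivée de la position donne la vitesse: v(t) = -4·t^3 + 9·t^2 - 8·t + 5. De l'équation de la vitesse v(t) = -4·t^3 + 9·t^2 - 8·t + 5, nous substituons t = 3 pour obtenir v = -46.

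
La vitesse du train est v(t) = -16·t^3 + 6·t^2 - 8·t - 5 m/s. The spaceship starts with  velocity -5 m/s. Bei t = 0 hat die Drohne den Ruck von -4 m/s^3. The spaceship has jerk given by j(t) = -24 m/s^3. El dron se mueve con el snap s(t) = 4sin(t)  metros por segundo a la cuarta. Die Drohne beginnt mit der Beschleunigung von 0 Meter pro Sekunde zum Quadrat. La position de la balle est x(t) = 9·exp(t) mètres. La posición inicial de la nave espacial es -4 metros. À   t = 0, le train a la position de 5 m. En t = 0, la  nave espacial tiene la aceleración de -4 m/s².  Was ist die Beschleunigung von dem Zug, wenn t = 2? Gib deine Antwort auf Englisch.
Starting from velocity v(t) = -16·t^3 + 6·t^2 - 8·t - 5, we take 1 derivative. Differentiating velocity, we get acceleration: a(t) = -48·t^2 + 12·t - 8. Using a(t) = -48·t^2 + 12·t - 8 and substituting t = 2, we find a = -176.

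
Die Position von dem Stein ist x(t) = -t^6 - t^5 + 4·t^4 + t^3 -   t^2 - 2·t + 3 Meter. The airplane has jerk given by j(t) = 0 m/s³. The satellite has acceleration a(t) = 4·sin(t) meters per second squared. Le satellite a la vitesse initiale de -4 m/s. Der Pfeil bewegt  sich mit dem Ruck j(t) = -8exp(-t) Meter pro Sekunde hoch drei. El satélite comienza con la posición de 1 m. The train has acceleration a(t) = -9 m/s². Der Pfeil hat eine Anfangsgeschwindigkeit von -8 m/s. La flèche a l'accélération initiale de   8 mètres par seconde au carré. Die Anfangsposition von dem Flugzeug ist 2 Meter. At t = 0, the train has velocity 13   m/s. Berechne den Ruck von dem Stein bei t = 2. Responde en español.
Debemos derivar nuestra ecuación de la posición x(t) = -t^6 - t^5 + 4·t^4 + t^3 - t^2 - 2·t + 3 3 veces. La derivada de la posición da la velocidad: v(t) = -6·t^5 - 5·t^4 + 16·t^3 + 3·t^2 - 2·t - 2. Tomando d/dt de v(t), encontramos a(t) = -30·t^4 - 20·t^3 + 48·t^2 + 6·t - 2. Derivando la aceleración, obtenemos la sacudida: j(t) = -120·t^3 - 60·t^2 + 96·t + 6. De la ecuación de la sacudida j(t) = -120·t^3 - 60·t^2 + 96·t + 6, sustituimos t = 2 para obtener j = -1002.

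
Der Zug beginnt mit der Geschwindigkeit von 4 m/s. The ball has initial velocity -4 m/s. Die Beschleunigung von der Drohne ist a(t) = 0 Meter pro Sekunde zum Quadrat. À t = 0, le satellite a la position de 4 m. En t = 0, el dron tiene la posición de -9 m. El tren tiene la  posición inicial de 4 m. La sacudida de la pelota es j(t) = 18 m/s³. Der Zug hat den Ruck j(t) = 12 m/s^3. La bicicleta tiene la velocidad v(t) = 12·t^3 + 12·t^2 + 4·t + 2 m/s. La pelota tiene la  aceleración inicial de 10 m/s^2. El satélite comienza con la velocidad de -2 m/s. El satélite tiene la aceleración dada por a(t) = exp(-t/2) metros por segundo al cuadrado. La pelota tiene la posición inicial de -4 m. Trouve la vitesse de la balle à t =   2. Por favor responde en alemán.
Wir müssen die Stammfunktion unserer Gleichung für den Ruck j(t) = 18 2-mal finden. Mit ∫j(t)dt und Anwendung von a(0) = 10, finden wir a(t) = 18·t + 10. Die Stammfunktion von der Beschleunigung, mit v(0) = -4, ergibt die Geschwindigkeit: v(t) = 9·t^2 + 10·t - 4. Aus der Gleichung für die Geschwindigkeit v(t) = 9·t^2 + 10·t - 4, setzen wir t = 2 ein und erhalten v = 52.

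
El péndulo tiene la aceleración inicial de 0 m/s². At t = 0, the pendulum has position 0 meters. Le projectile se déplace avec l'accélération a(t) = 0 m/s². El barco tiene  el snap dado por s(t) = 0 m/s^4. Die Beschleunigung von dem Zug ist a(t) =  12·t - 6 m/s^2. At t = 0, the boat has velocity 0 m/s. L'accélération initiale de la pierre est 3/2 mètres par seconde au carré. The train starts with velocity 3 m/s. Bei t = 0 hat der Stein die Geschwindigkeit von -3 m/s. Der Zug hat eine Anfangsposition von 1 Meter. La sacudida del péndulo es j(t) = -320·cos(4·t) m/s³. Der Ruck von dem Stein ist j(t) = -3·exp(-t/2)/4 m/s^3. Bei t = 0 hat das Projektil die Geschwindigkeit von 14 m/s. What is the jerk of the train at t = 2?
We must differentiate our acceleration equation a(t) = 12·t - 6 1 time. The derivative of acceleration gives jerk: j(t) = 12. From the given jerk equation j(t) = 12, we substitute t = 2 to get j = 12.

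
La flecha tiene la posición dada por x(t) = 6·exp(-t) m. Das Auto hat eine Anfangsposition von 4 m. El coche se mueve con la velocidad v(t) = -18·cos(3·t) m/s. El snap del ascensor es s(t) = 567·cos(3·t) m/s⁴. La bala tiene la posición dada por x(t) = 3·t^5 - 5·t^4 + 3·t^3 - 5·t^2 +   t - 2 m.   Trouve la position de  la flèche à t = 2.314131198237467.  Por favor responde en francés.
Nous avons la position x(t) = 6·exp(-t). En substituant t = 2.314131198237467: x(2.314131198237467) = 0.593112177137048.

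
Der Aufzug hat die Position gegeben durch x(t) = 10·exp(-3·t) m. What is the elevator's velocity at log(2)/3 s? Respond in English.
We must differentiate our position equation x(t) = 10·exp(-3·t) 1 time. Differentiating position, we get velocity: v(t) = -30·exp(-3·t). From the given velocity equation v(t) = -30·exp(-3·t), we substitute t = log(2)/3 to get v = -15.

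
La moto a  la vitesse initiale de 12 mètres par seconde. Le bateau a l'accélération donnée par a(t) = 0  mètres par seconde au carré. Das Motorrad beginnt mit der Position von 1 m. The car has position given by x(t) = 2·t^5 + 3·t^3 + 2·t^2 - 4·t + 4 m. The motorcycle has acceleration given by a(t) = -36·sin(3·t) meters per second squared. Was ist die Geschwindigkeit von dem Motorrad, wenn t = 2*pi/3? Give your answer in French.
En partant de l'accélération a(t) = -36·sin(3·t), nous prenons 1 intégrale. En prenant ∫a(t)dt et en appliquant v(0) = 12, nous trouvons v(t) = 12·cos(3·t). En utilisant v(t) = 12·cos(3·t) et en substituant t = 2*pi/3, nous trouvons v = 12.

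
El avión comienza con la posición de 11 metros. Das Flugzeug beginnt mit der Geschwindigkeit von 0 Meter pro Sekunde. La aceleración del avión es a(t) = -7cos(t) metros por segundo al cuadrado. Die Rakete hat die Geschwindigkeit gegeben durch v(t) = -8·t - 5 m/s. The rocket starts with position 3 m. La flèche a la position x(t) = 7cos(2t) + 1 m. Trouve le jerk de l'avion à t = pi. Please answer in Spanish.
Para resolver esto, necesitamos tomar 1 derivada de nuestra ecuación de la aceleración a(t) = -7·cos(t). Tomando d/dt de a(t), encontramos j(t) = 7·sin(t). Usando j(t) = 7·sin(t) y sustituyendo t = pi, encontramos j = 0.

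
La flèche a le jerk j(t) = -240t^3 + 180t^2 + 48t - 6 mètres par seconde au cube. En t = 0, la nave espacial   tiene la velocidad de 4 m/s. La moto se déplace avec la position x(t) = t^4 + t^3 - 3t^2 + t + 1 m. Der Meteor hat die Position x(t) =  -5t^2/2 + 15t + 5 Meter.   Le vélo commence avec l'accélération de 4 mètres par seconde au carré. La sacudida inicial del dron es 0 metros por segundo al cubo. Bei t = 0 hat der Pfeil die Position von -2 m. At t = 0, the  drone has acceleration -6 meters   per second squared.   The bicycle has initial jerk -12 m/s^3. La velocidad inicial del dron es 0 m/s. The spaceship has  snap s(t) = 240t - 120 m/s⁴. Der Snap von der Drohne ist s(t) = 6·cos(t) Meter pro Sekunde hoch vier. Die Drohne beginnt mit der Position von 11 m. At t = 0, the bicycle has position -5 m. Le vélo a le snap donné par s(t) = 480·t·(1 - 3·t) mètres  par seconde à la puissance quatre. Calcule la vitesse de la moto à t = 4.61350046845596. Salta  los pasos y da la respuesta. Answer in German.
v(4.61350046845596) = 429.954266597655.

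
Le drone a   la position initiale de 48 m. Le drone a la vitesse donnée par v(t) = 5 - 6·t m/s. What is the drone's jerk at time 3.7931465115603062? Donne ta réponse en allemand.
Wir müssen unsere Gleichung für die Geschwindigkeit v(t) = 5 - 6·t 2-mal ableiten. Durch Ableiten von der Geschwindigkeit erhalten wir die Beschleunigung: a(t) = -6. Die Ableitung von der Beschleunigung ergibt den Ruck: j(t) = 0. Mit j(t) = 0 und Einsetzen von t = 3.7931465115603062, finden wir j = 0.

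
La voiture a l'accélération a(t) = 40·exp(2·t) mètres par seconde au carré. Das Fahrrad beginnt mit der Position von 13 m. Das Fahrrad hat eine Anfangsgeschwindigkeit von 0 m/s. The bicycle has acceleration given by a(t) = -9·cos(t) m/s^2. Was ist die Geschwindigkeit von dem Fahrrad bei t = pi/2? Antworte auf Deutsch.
Ausgehend von der Beschleunigung a(t) = -9·cos(t), nehmen wir 1 Integral. Das Integral von der Beschleunigung ist die Geschwindigkeit. Mit v(0) = 0 erhalten wir v(t) = -9·sin(t). Mit v(t) = -9·sin(t) und Einsetzen von t = pi/2, finden wir v = -9.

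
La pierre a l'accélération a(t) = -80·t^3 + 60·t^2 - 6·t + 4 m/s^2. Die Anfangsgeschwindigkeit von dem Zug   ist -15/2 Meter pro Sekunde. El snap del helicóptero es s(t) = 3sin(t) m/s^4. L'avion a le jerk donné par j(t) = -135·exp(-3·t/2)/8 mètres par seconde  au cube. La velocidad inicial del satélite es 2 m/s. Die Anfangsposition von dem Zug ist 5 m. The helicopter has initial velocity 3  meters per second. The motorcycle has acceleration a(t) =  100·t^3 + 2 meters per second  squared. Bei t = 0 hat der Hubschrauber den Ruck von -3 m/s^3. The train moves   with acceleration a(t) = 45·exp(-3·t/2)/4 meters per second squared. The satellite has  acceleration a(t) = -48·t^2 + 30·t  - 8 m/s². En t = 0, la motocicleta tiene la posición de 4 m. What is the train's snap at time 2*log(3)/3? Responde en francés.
Pour résoudre ceci, nous devons prendre 2 dérivées de notre équation de l'accélération a(t) = 45·exp(-3·t/2)/4. En prenant d/dt de a(t), nous trouvons j(t) = -135·exp(-3·t/2)/8. La dérivée du jerk donne le snap: s(t) = 405·exp(-3·t/2)/16. En utilisant s(t) = 405·exp(-3·t/2)/16 et en substituant t = 2*log(3)/3, nous trouvons s = 135/16.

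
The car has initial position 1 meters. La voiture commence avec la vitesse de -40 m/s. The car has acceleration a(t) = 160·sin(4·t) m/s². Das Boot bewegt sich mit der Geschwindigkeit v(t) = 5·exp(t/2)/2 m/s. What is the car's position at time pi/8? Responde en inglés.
We must find the integral of our acceleration equation a(t) = 160·sin(4·t) 2 times. Finding the antiderivative of a(t) and using v(0) = -40: v(t) = -40·cos(4·t). The antiderivative of velocity, with x(0) = 1, gives position: x(t) = 1 - 10·sin(4·t). Using x(t) = 1 - 10·sin(4·t) and substituting t = pi/8, we find x = -9.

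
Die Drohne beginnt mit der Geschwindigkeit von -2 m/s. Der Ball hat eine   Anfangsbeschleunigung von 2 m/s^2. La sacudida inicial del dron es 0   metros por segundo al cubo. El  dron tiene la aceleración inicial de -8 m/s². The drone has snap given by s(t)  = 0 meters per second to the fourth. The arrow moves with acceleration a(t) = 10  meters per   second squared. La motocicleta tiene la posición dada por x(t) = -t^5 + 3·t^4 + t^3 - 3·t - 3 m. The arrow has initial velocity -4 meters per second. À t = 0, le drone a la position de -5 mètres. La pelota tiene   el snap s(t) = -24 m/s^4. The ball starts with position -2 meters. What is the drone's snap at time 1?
We have snap s(t) = 0. Substituting t = 1: s(1) = 0.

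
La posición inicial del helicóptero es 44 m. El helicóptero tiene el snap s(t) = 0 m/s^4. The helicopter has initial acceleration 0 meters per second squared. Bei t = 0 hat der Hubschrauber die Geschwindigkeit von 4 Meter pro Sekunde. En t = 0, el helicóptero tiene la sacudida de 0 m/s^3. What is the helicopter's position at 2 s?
To solve this, we need to take 4 integrals of our snap equation s(t) = 0. The integral of snap is jerk. Using j(0) = 0, we get j(t) = 0. The integral of jerk, with a(0) = 0, gives acceleration: a(t) = 0. The antiderivative of acceleration is velocity. Using v(0) = 4, we get v(t) = 4. The antiderivative of velocity is position. Using x(0) = 44, we get x(t) = 4·t + 44. Using x(t) = 4·t + 44 and substituting t = 2, we find x = 52.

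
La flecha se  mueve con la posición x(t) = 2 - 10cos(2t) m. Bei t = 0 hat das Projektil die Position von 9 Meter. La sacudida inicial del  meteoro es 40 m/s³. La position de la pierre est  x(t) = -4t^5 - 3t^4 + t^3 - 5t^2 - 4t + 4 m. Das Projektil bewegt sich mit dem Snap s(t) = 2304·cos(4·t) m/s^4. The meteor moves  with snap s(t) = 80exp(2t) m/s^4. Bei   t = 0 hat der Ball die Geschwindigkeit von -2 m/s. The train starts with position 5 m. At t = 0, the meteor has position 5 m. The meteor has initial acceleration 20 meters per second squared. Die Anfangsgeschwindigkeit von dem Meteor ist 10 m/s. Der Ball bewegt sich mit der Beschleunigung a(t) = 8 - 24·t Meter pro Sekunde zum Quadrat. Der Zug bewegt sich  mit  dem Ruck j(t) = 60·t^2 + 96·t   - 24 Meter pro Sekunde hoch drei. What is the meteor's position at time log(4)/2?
To solve this, we need to take 4 antiderivatives of our snap equation s(t) = 80·exp(2·t). The integral of snap is jerk. Using j(0) = 40, we get j(t) = 40·exp(2·t). The antiderivative of jerk, with a(0) = 20, gives acceleration: a(t) = 20·exp(2·t). Taking ∫a(t)dt and applying v(0) = 10, we find v(t) = 10·exp(2·t). Taking ∫v(t)dt and applying x(0) = 5, we find x(t) = 5·exp(2·t). We have position x(t) = 5·exp(2·t). Substituting t = log(4)/2: x(log(4)/2) = 20.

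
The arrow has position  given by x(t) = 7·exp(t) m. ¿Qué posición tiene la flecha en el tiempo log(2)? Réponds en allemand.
Mit x(t) = 7·exp(t) und Einsetzen von t = log(2), finden wir x = 14.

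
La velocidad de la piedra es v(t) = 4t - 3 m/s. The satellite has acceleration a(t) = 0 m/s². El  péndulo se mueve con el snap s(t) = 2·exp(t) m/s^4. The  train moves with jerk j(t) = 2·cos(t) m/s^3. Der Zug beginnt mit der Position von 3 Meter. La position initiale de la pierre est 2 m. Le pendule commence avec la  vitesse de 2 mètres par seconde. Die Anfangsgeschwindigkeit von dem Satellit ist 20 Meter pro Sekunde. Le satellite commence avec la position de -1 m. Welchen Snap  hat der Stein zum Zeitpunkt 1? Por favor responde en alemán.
Um dies zu lösen, müssen wir 3 Ableitungen unserer Gleichung für die Geschwindigkeit v(t) = 4·t - 3 nehmen. Die Ableitung von der Geschwindigkeit ergibt die Beschleunigung: a(t) = 4. Durch Ableiten von der Beschleunigung erhalten wir den Ruck: j(t) = 0. Mit d/dt von j(t) finden wir s(t) = 0. Mit s(t) = 0 und Einsetzen von t = 1, finden wir s = 0.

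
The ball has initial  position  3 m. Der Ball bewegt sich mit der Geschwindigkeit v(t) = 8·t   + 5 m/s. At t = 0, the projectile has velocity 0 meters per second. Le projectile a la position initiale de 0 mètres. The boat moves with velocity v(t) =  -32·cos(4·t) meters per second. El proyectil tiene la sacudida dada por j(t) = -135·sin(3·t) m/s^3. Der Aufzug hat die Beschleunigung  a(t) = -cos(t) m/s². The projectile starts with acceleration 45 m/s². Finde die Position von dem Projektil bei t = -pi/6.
Ausgehend von dem Ruck j(t) = -135·sin(3·t), nehmen wir 3 Stammfunktionen. Durch Integration von dem Ruck und Verwendung der Anfangsbedingung a(0) = 45, erhalten wir a(t) = 45·cos(3·t). Das Integral von der Beschleunigung, mit v(0) = 0, ergibt die Geschwindigkeit: v(t) = 15·sin(3·t). Die Stammfunktion von der Geschwindigkeit, mit x(0) = 0, ergibt die Position: x(t) = 5 - 5·cos(3·t). Wir haben die Position x(t) = 5 - 5·cos(3·t). Durch Einsetzen von t = -pi/6: x(-pi/6) = 5.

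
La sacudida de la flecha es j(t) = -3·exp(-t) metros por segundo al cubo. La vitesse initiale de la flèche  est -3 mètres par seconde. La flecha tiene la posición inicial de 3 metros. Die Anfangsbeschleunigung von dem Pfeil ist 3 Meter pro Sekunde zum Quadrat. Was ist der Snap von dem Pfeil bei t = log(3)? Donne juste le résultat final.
s(log(3)) = 1.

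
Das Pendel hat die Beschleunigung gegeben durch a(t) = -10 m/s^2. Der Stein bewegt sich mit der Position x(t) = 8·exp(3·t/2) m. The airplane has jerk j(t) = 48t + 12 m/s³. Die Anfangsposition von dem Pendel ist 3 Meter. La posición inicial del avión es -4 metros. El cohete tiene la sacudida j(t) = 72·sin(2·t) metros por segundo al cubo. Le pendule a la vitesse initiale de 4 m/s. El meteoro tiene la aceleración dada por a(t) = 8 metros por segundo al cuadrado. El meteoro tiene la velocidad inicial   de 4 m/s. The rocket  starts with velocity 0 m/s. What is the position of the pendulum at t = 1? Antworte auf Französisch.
Pour résoudre ceci, nous devons prendre 2 primitives de notre équation de l'accélération a(t) = -10. L'intégrale de l'accélération, avec v(0) = 4, donne la vitesse: v(t) = 4 - 10·t. L'intégrale de la vitesse, avec x(0) = 3, donne la position: x(t) = -5·t^2 + 4·t + 3. En utilisant x(t) = -5·t^2 + 4·t + 3 et en substituant t = 1, nous trouvons x = 2.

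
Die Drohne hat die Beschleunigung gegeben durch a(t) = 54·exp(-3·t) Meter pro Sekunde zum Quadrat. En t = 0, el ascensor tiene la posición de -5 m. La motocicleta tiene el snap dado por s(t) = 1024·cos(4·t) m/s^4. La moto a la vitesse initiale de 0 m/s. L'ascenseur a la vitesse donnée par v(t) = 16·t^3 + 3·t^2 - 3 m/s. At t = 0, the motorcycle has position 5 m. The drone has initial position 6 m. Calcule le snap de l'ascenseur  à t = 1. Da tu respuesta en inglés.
We must differentiate our velocity equation v(t) = 16·t^3 + 3·t^2 - 3 3 times. Taking d/dt of v(t), we find a(t) = 48·t^2 + 6·t. The derivative of acceleration gives jerk: j(t) = 96·t + 6. Differentiating jerk, we get snap: s(t) = 96. From the given snap equation s(t) = 96, we substitute t = 1 to get s = 96.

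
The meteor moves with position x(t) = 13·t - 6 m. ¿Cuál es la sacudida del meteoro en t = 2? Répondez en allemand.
Wir müssen unsere Gleichung für die Position x(t) = 13·t - 6 3-mal ableiten. Die Ableitung von der Position ergibt die Geschwindigkeit: v(t) = 13. Mit d/dt von v(t) finden wir a(t) = 0. Durch Ableiten von der Beschleunigung erhalten wir den Ruck: j(t) = 0. Aus der Gleichung für den Ruck j(t) = 0, setzen wir t = 2 ein und erhalten j = 0.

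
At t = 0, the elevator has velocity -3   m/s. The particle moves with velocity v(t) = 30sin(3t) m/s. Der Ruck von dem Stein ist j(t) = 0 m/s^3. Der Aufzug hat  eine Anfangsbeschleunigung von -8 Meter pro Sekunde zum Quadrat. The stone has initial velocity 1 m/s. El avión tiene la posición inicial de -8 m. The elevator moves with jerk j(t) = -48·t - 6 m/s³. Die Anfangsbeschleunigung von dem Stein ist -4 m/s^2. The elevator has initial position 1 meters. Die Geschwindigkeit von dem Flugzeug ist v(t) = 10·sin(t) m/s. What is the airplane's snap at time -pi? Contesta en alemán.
Ausgehend von der Geschwindigkeit v(t) = 10·sin(t), nehmen wir 3 Ableitungen. Durch Ableiten von der Geschwindigkeit erhalten wir die Beschleunigung: a(t) = 10·cos(t). Mit d/dt von a(t) finden wir j(t) = -10·sin(t). Die Ableitung von dem Ruck ergibt den Snap: s(t) = -10·cos(t). Mit s(t) = -10·cos(t) und Einsetzen von t = -pi, finden wir s = 10.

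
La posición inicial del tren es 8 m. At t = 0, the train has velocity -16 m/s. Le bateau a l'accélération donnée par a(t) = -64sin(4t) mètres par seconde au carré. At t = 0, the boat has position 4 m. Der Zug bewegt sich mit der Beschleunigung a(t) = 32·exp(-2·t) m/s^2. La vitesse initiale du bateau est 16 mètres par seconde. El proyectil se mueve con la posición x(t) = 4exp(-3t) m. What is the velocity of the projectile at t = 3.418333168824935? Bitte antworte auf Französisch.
Nous devons dériver notre équation de la position x(t) = 4·exp(-3·t) 1 fois. En dérivant la position, nous obtenons la vitesse: v(t) = -12·exp(-3·t). En utilisant v(t) = -12·exp(-3·t) et en substituant t = 3.418333168824935, nous trouvons v = -0.000422174063304171.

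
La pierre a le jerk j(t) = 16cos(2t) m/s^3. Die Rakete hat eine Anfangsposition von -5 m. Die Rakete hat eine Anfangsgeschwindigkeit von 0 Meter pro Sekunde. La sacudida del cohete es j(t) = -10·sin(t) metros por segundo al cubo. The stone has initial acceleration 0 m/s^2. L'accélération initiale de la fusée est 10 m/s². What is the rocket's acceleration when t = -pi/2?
To find the answer, we compute 1 antiderivative of j(t) = -10·sin(t). Integrating jerk and using the initial condition a(0) = 10, we get a(t) = 10·cos(t). We have acceleration a(t) = 10·cos(t). Substituting t = -pi/2: a(-pi/2) = 0.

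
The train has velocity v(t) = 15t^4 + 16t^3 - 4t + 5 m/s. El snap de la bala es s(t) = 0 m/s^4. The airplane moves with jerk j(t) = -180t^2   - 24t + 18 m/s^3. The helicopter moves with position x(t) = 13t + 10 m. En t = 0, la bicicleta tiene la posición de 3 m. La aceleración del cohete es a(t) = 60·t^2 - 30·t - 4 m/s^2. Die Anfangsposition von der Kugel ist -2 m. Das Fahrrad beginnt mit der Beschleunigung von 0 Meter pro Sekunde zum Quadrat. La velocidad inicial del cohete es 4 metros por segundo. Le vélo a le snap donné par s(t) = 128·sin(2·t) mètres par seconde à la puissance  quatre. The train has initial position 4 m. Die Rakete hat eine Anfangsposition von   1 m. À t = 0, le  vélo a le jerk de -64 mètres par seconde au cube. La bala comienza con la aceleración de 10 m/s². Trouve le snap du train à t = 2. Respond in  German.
Wir müssen unsere Gleichung für die Geschwindigkeit v(t) = 15·t^4 + 16·t^3 - 4·t + 5 3-mal ableiten. Die Ableitung von der Geschwindigkeit ergibt die Beschleunigung: a(t) = 60·t^3 + 48·t^2 - 4. Durch Ableiten von der Beschleunigung erhalten wir den Ruck: j(t) = 180·t^2 + 96·t. Mit d/dt von j(t) finden wir s(t) = 360·t + 96. Mit s(t) = 360·t + 96 und Einsetzen von t = 2, finden wir s = 816.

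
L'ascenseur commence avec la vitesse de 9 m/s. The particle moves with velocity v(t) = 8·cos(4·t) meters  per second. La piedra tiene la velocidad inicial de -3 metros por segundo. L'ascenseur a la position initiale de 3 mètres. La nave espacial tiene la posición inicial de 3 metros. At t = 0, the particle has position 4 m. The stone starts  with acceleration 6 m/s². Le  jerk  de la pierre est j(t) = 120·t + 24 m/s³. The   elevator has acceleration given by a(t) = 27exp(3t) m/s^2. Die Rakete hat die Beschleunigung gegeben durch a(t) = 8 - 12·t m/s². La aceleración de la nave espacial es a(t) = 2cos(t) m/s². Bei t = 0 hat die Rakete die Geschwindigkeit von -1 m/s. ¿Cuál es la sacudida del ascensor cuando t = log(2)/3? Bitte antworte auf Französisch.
Pour résoudre ceci, nous devons prendre 1 dérivée de notre équation de l'accélération a(t) = 27·exp(3·t). En prenant d/dt de a(t), nous trouvons j(t) = 81·exp(3·t). En utilisant j(t) = 81·exp(3·t) et en substituant t = log(2)/3, nous trouvons j = 162.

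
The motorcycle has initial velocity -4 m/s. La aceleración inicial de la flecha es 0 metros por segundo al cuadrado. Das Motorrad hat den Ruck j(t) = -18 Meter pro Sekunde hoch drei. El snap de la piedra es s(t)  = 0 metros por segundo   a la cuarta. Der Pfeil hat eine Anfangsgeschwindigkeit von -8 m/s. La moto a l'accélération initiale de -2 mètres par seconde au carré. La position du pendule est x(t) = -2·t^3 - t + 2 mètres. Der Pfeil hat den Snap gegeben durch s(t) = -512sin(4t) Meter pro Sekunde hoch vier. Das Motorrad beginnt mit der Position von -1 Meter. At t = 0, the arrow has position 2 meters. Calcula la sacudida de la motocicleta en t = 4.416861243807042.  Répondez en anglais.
From the given jerk equation j(t) = -18, we substitute t = 4.416861243807042 to get j = -18.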